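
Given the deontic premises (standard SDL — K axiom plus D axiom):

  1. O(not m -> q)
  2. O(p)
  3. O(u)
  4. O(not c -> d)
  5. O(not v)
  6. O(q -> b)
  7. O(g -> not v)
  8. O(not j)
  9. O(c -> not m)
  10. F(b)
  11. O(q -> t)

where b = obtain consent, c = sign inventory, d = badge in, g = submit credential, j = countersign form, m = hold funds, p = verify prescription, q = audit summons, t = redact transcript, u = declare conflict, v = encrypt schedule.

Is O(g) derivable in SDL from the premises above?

Premise 7 is O(g -> not v); even if O(not v) held, inferring O(g) would be affirming the consequent — invalid.
No other premise forces O(g). An ideal world satisfying every premise can still have g false, so O(g) is not derivable.

No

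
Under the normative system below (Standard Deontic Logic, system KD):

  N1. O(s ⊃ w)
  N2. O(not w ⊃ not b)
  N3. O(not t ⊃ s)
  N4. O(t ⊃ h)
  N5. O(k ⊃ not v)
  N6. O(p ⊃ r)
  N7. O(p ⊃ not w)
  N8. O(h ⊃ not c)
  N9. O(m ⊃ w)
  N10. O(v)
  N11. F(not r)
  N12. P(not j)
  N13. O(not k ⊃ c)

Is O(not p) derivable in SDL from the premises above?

Premise 10 states O(v) outright.
Premise 5 is O(k ⊃ not v); contrapositively O(v ⊃ not k). Since O(v) holds, K gives O(not k).
Premise 13 is O(not k ⊃ c); since O(not k), deontic closure gives O(c).
Premise 8, O(h ⊃ not c), contraposes to O(c ⊃ not h); with O(c) we get O(not h).
The contrapositive of premise 4 (O(t ⊃ h)) is O(not h ⊃ not t), and O(not h) is already established, so O(not t).
With premise 3, O(not t ⊃ s), the K-axiom yields O(s).
Applying K to premise 1 (O(s ⊃ w)) and O(s) yields O(w).
The contrapositive of premise 7 (O(p ⊃ not w)) is O(w ⊃ not p), and O(w) is already established, so O(not p).
Premises 2, 6, 9, 11, 12 do not contribute to this derivation.
So O(not p) follows.

Yes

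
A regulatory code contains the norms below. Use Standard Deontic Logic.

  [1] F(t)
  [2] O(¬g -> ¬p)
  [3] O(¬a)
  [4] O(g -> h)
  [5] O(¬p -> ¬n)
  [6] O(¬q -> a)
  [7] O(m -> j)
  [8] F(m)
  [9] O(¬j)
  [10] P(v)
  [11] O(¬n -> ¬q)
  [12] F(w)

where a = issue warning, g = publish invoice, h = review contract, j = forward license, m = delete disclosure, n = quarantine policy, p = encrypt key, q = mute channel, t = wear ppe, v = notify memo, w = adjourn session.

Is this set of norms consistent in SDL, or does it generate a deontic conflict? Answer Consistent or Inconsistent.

Premise 7 is O(m -> j), but O(m) is not derivable from the premises, so it does not yield O(j).
So O(j) is not derivable, and the apparent clash with O(¬j) does not arise.
A world satisfying every obligation exists (e.g. a=false, g=true, h=true, j=false, m=false, n=true, p=true, q=true, t=false, v=false, w=false); no atom is both obligatory and forbidden, so the set is consistent.

Consistent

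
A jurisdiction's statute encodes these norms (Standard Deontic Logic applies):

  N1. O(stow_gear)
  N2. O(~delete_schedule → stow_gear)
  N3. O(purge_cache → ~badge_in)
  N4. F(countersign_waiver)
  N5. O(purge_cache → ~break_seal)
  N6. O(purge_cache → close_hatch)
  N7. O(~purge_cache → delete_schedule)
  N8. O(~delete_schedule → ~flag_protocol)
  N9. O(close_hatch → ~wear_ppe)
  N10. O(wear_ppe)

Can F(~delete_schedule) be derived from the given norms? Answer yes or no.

Yes

Premise 10 states O(wear_ppe) outright.
Premise 9 is O(close_hatch → ~wear_ppe); contrapositively O(wear_ppe → ~close_hatch). Since O(wear_ppe) holds, K gives O(~close_hatch).
Premise 6, O(purge_cache → close_hatch), contraposes to O(~close_hatch → ~purge_cache); with O(~close_hatch) we get O(~purge_cache).
Premise 7 is O(~purge_cache → delete_schedule); since O(~purge_cache), deontic closure gives O(delete_schedule).
Premises 1, 2, 3, 4, 5, 8 do not contribute to this derivation.
So O(delete_schedule) holds, i.e. F(~delete_schedule). The claim follows.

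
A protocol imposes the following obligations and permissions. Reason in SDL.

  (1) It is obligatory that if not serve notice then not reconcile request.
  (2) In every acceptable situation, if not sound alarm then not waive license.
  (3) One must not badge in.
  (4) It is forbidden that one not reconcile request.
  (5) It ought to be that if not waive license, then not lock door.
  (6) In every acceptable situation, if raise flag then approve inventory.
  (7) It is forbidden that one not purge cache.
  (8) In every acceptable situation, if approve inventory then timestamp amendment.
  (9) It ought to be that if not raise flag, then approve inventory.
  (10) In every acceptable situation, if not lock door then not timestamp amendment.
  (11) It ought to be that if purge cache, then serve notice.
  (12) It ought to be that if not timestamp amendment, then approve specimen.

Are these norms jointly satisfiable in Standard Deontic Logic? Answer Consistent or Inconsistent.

Consistent

Premise 1 is O(¬serve_notice → ¬reconcile_request), but O(¬serve_notice) is not derivable from the premises, so it does not yield O(¬reconcile_request).
So O(¬reconcile_request) is not derivable, and the apparent clash with O(reconcile_request) does not arise.
A world satisfying every obligation exists (e.g. approve_inventory=true, approve_specimen=false, badge_in=false, lock_door=true, purge_cache=true, raise_flag=false, reconcile_request=true, serve_notice=true, sound_alarm=true, timestamp_amendment=true, waive_license=true); no atom is both obligatory and forbidden, so the set is consistent.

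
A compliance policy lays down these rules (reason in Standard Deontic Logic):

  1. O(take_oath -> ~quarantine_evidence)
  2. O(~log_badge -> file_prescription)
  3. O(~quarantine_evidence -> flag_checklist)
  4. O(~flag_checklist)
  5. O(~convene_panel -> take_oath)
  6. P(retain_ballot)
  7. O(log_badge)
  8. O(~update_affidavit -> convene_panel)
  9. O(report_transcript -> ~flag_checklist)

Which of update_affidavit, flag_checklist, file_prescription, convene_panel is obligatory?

convene_panel

Premise 4 states O(~flag_checklist) outright.
The contrapositive of premise 3 (O(~quarantine_evidence -> flag_checklist)) is O(~flag_checklist -> quarantine_evidence), and O(~flag_checklist) is already established, so O(quarantine_evidence).
The contrapositive of premise 1 (O(take_oath -> ~quarantine_evidence)) is O(quarantine_evidence -> ~take_oath), and O(quarantine_evidence) is already established, so O(~take_oath).
Premise 5 is O(~convene_panel -> take_oath); contrapositively O(~take_oath -> convene_panel). Since O(~take_oath) holds, K gives O(convene_panel).
So O(convene_panel) holds — convene_panel is obligatory. None of the other listed options is made obligatory by any chain of premises.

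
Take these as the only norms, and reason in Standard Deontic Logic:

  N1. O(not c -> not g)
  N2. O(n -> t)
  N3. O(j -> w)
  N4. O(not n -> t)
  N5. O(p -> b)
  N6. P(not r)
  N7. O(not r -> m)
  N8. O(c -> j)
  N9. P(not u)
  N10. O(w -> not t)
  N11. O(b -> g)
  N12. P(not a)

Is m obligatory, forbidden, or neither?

Neither

Premise 7 is O(not r -> m), but O(not r) is not derivable from the premises (the permission P(not r) asserts only not O(r), not O(not r)), so it does not yield O(m).
No premise or chain of K-axiom applications forces O(m), and none forces O(not m). So m is neither obligatory nor forbidden under these norms.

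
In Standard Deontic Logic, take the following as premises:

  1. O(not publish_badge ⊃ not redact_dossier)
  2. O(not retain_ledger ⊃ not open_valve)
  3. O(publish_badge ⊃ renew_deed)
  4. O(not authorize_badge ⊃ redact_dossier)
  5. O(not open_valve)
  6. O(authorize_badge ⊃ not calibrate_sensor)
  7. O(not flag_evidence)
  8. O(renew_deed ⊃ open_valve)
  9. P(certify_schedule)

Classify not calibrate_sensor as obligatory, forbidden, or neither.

Obligatory

Premise 5 states O(not open_valve) outright.
The contrapositive of premise 8 (O(renew_deed ⊃ open_valve)) is O(not open_valve ⊃ not renew_deed), and O(not open_valve) is already established, so O(not renew_deed).
Premise 3 is O(publish_badge ⊃ renew_deed); contrapositively O(not renew_deed ⊃ not publish_badge). Since O(not renew_deed) holds, K gives O(not publish_badge).
With premise 1, O(not publish_badge ⊃ not redact_dossier), the K-axiom yields O(not redact_dossier).
Premise 4, O(not authorize_badge ⊃ redact_dossier), contraposes to O(not redact_dossier ⊃ authorize_badge); with O(not redact_dossier) we get O(authorize_badge).
Premise 6 is O(authorize_badge ⊃ not calibrate_sensor); since O(authorize_badge), deontic closure gives O(not calibrate_sensor).
Premises 2, 7, 9 do not contribute to this derivation.
Hence not calibrate_sensor is obligatory.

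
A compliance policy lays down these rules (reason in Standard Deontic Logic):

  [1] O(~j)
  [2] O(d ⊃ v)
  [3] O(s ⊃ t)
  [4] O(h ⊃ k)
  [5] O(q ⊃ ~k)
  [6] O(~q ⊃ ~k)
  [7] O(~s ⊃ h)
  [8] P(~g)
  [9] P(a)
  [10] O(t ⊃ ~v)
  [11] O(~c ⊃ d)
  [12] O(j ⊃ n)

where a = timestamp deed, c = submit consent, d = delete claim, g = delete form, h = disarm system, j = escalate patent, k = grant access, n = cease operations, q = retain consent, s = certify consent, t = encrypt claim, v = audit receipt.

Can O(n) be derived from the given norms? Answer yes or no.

Premise 12 is O(j ⊃ n), but O(j) is not derivable from the premises, so it does not yield O(n).
No other premise forces O(n). An ideal world satisfying every premise can still have n false, so O(n) is not derivable.

No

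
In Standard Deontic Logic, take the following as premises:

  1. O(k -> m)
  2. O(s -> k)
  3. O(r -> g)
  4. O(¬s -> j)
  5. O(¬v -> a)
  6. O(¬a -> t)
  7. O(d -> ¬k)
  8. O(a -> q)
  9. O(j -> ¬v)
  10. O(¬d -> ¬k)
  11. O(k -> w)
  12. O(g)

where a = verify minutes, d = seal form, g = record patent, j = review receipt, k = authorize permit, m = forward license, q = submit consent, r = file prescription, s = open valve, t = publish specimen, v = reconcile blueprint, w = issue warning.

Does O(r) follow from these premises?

No

Premise 3 is O(r -> g); even if O(g) held, inferring O(r) would be affirming the consequent — invalid.
No other premise forces O(r). An ideal world satisfying every premise can still have r false, so O(r) is not derivable.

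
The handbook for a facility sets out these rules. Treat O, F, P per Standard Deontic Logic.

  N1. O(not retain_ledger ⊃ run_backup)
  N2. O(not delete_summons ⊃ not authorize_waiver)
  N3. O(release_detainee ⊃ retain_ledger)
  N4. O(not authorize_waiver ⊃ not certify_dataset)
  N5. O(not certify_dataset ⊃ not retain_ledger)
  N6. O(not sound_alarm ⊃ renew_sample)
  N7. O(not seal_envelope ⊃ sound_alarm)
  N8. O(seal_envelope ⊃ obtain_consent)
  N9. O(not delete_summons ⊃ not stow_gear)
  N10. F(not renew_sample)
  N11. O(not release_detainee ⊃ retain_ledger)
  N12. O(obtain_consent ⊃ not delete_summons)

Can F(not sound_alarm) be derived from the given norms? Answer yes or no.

Yes

By case analysis on not release_detainee: premise 11 gives O(not release_detainee ⊃ retain_ledger) and premise 3 gives O(release_detainee ⊃ retain_ledger), so O(retain_ledger) either way.
Premise 5 is O(not certify_dataset ⊃ not retain_ledger); contrapositively O(retain_ledger ⊃ certify_dataset). Since O(retain_ledger) holds, K gives O(certify_dataset).
The contrapositive of premise 4 (O(not authorize_waiver ⊃ not certify_dataset)) is O(certify_dataset ⊃ authorize_waiver), and O(certify_dataset) is already established, so O(authorize_waiver).
The contrapositive of premise 2 (O(not delete_summons ⊃ not authorize_waiver)) is O(authorize_waiver ⊃ delete_summons), and O(authorize_waiver) is already established, so O(delete_summons).
Premise 12 is O(obtain_consent ⊃ not delete_summons); contrapositively O(delete_summons ⊃ not obtain_consent). Since O(delete_summons) holds, K gives O(not obtain_consent).
Premise 8 is O(seal_envelope ⊃ obtain_consent); contrapositively O(not obtain_consent ⊃ not seal_envelope). Since O(not obtain_consent) holds, K gives O(not seal_envelope).
Premise 7 is O(not seal_envelope ⊃ sound_alarm); since O(not seal_envelope), deontic closure gives O(sound_alarm).
Premises 1, 6, 9, 10 do not contribute to this derivation.
So O(sound_alarm) holds, i.e. F(not sound_alarm). The claim follows.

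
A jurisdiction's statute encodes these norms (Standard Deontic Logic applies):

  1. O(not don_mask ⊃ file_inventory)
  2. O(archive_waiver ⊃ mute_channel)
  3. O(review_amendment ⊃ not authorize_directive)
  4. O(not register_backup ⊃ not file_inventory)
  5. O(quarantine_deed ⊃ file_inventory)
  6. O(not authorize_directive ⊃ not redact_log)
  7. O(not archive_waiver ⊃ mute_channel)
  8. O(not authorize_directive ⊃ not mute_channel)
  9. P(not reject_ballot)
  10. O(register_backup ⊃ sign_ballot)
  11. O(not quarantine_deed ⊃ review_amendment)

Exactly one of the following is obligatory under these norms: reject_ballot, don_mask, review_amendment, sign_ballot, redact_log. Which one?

sign_ballot

Premises 7 and 2 cover both cases: O(not archive_waiver ⊃ mute_channel) and O(archive_waiver ⊃ mute_channel). Since not archive_waiver ∨ archive_waiver is a tautology, O(mute_channel) follows.
The contrapositive of premise 8 (O(not authorize_directive ⊃ not mute_channel)) is O(mute_channel ⊃ authorize_directive), and O(mute_channel) is already established, so O(authorize_directive).
Premise 3 is O(review_amendment ⊃ not authorize_directive); contrapositively O(authorize_directive ⊃ not review_amendment). Since O(authorize_directive) holds, K gives O(not review_amendment).
Premise 11, O(not quarantine_deed ⊃ review_amendment), contraposes to O(not review_amendment ⊃ quarantine_deed); with O(not review_amendment) we get O(quarantine_deed).
Premise 5 is O(quarantine_deed ⊃ file_inventory); since O(quarantine_deed), deontic closure gives O(file_inventory).
Premise 4 is O(not register_backup ⊃ not file_inventory); contrapositively O(file_inventory ⊃ register_backup). Since O(file_inventory) holds, K gives O(register_backup).
From O(register_backup) and premise 10, O(register_backup ⊃ sign_ballot), we obtain O(sign_ballot).
So O(sign_ballot) holds — sign_ballot is obligatory. None of the other listed options is made obligatory by any chain of premises.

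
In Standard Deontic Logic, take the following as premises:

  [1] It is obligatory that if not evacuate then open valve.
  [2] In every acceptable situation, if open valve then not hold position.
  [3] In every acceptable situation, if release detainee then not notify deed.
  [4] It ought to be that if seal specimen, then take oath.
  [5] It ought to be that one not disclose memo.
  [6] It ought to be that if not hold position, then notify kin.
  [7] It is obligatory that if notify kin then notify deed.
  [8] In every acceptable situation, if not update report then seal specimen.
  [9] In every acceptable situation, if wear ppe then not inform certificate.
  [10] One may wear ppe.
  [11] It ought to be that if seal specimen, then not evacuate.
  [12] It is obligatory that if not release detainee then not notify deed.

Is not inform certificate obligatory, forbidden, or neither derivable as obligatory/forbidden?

Premise 9 is O(wear_ppe → ¬inform_certificate), but O(wear_ppe) is not derivable from the premises (the permission P(wear_ppe) asserts only ¬O(¬wear_ppe), not O(wear_ppe)), so it does not yield O(¬inform_certificate).
No premise or chain of K-axiom applications forces O(¬inform_certificate), and none forces O(inform_certificate). So ¬inform_certificate is neither obligatory nor forbidden under these norms.

Neither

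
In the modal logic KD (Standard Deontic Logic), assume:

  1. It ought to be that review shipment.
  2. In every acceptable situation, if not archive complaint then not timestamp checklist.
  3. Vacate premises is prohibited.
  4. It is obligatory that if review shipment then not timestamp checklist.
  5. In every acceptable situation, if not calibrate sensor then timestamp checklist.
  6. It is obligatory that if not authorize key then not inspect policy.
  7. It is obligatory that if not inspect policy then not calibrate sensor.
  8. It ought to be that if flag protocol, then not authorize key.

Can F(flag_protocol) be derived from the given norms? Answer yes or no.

Yes

Premise 1 gives O(review_shipment).
With premise 4, O(review_shipment → ¬timestamp_checklist), the K-axiom yields O(¬timestamp_checklist).
Premise 5, O(¬calibrate_sensor → timestamp_checklist), contraposes to O(¬timestamp_checklist → calibrate_sensor); with O(¬timestamp_checklist) we get O(calibrate_sensor).
Premise 7, O(¬inspect_policy → ¬calibrate_sensor), contraposes to O(calibrate_sensor → inspect_policy); with O(calibrate_sensor) we get O(inspect_policy).
Premise 6 is O(¬authorize_key → ¬inspect_policy); contrapositively O(inspect_policy → authorize_key). Since O(inspect_policy) holds, K gives O(authorize_key).
Premise 8, O(flag_protocol → ¬authorize_key), contraposes to O(authorize_key → ¬flag_protocol); with O(authorize_key) we get O(¬flag_protocol).
Premises 2, 3 do not contribute to this derivation.
So O(¬flag_protocol) holds, i.e. F(flag_protocol). The claim follows.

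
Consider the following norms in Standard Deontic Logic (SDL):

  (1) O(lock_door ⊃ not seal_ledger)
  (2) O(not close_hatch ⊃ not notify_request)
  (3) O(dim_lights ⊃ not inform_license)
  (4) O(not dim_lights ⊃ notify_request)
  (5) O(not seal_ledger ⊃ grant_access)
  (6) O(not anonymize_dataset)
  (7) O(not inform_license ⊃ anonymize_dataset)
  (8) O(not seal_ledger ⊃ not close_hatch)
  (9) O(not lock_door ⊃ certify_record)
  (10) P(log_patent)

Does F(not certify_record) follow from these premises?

From premise 6 we have O(not anonymize_dataset).
The contrapositive of premise 7 (O(not inform_license ⊃ anonymize_dataset)) is O(not anonymize_dataset ⊃ inform_license), and O(not anonymize_dataset) is already established, so O(inform_license).
The contrapositive of premise 3 (O(dim_lights ⊃ not inform_license)) is O(inform_license ⊃ not dim_lights), and O(inform_license) is already established, so O(not dim_lights).
From O(not dim_lights) and premise 4, O(not dim_lights ⊃ notify_request), we obtain O(notify_request).
Premise 2, O(not close_hatch ⊃ not notify_request), contraposes to O(notify_request ⊃ close_hatch); with O(notify_request) we get O(close_hatch).
The contrapositive of premise 8 (O(not seal_ledger ⊃ not close_hatch)) is O(close_hatch ⊃ seal_ledger), and O(close_hatch) is already established, so O(seal_ledger).
Premise 1 is O(lock_door ⊃ not seal_ledger); contrapositively O(seal_ledger ⊃ not lock_door). Since O(seal_ledger) holds, K gives O(not lock_door).
Premise 9 is O(not lock_door ⊃ certify_record); since O(not lock_door), deontic closure gives O(certify_record).
Premises 5, 10 do not contribute to this derivation.
So O(certify_record) holds, i.e. F(not certify_record). The claim follows.

Yes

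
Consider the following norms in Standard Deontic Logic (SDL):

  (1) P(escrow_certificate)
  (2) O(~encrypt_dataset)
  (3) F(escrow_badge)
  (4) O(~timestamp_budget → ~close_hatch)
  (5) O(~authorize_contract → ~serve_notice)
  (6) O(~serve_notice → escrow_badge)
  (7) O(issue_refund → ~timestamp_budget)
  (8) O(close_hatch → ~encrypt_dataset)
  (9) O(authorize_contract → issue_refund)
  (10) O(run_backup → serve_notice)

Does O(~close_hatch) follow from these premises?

Premise 3, F(escrow_badge), is equivalent to O(~escrow_badge).
Premise 6, O(~serve_notice → escrow_badge), contraposes to O(~escrow_badge → serve_notice); with O(~escrow_badge) we get O(serve_notice).
The contrapositive of premise 5 (O(~authorize_contract → ~serve_notice)) is O(serve_notice → authorize_contract), and O(serve_notice) is already established, so O(authorize_contract).
With premise 9, O(authorize_contract → issue_refund), the K-axiom yields O(issue_refund).
Applying K to premise 7 (O(issue_refund → ~timestamp_budget)) and O(issue_refund) yields O(~timestamp_budget).
From O(~timestamp_budget) and premise 4, O(~timestamp_budget → ~close_hatch), we obtain O(~close_hatch).
Premises 1, 2, 8, 10 do not contribute to this derivation.
So O(~close_hatch) follows.

Yes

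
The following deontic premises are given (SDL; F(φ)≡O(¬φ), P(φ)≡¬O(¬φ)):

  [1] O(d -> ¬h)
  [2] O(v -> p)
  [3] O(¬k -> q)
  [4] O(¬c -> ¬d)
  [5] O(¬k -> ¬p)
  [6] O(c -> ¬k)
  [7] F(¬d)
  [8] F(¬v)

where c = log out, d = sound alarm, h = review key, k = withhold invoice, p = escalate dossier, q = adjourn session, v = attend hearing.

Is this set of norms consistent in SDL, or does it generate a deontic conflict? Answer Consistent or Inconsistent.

Premise 8, F(¬v), is equivalent to O(v).
With premise 2, O(v -> p), the K-axiom yields O(p).
Premise 5, O(¬k -> ¬p), contraposes to O(p -> k); with O(p) we get O(k).
The contrapositive of premise 6 (O(c -> ¬k)) is O(k -> ¬c), and O(k) is already established, so O(¬c).
Premise 4 is O(¬c -> ¬d); since O(¬c), deontic closure gives O(¬d).
Yet premise 7 is F(¬d), i.e. O(d).
We now have both O(¬d) and O(d) — d is simultaneously obligatory and forbidden, violating the D-axiom.

Inconsistent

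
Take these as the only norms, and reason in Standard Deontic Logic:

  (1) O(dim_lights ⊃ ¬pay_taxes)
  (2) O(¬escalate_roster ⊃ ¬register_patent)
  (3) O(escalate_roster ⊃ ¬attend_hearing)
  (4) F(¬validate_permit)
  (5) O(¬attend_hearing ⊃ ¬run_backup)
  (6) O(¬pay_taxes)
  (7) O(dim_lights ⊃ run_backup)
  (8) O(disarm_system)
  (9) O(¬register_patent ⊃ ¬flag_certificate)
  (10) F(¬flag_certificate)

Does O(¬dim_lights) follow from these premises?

Yes

Premise 10 is F(¬flag_certificate), i.e. O(flag_certificate).
The contrapositive of premise 9 (O(¬register_patent ⊃ ¬flag_certificate)) is O(flag_certificate ⊃ register_patent), and O(flag_certificate) is already established, so O(register_patent).
The contrapositive of premise 2 (O(¬escalate_roster ⊃ ¬register_patent)) is O(register_patent ⊃ escalate_roster), and O(register_patent) is already established, so O(escalate_roster).
Applying K to premise 3 (O(escalate_roster ⊃ ¬attend_hearing)) and O(escalate_roster) yields O(¬attend_hearing).
From O(¬attend_hearing) and premise 5, O(¬attend_hearing ⊃ ¬run_backup), we obtain O(¬run_backup).
The contrapositive of premise 7 (O(dim_lights ⊃ run_backup)) is O(¬run_backup ⊃ ¬dim_lights), and O(¬run_backup) is already established, so O(¬dim_lights).
Premises 1, 4, 6, 8 do not contribute to this derivation.
So O(¬dim_lights) follows.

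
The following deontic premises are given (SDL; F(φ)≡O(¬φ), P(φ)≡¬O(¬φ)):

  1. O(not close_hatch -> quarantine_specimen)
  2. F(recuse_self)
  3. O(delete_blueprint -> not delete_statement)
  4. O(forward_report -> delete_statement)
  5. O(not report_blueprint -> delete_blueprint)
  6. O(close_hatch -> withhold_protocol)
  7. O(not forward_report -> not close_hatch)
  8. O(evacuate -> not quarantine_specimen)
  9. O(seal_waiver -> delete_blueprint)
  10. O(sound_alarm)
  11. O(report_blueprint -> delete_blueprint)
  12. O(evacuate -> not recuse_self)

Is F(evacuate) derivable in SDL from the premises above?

Premises 5 and 11 are O(not report_blueprint -> delete_blueprint) and O(report_blueprint -> delete_blueprint); every ideal world satisfies not report_blueprint or report_blueprint, so in either case delete_blueprint holds — hence O(delete_blueprint).
Premise 3 is O(delete_blueprint -> not delete_statement); since O(delete_blueprint), deontic closure gives O(not delete_statement).
The contrapositive of premise 4 (O(forward_report -> delete_statement)) is O(not delete_statement -> not forward_report), and O(not delete_statement) is already established, so O(not forward_report).
From O(not forward_report) and premise 7, O(not forward_report -> not close_hatch), we obtain O(not close_hatch).
Applying K to premise 1 (O(not close_hatch -> quarantine_specimen)) and O(not close_hatch) yields O(quarantine_specimen).
Premise 8 is O(evacuate -> not quarantine_specimen); contrapositively O(quarantine_specimen -> not evacuate). Since O(quarantine_specimen) holds, K gives O(not evacuate).
Premises 2, 6, 9, 10, 12 do not contribute to this derivation.
So O(not evacuate) holds, i.e. F(evacuate). The claim follows.

Yes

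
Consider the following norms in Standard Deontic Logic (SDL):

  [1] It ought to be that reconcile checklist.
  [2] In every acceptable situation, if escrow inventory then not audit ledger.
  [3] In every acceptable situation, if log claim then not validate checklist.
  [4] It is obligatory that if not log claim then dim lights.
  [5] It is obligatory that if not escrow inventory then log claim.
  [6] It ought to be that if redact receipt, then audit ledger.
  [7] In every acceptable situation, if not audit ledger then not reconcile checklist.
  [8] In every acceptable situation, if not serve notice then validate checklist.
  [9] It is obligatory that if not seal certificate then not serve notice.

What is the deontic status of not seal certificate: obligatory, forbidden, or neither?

Premise 1 states O(reconcile_checklist) outright.
The contrapositive of premise 7 (O(¬audit_ledger → ¬reconcile_checklist)) is O(reconcile_checklist → audit_ledger), and O(reconcile_checklist) is already established, so O(audit_ledger).
Premise 2, O(escrow_inventory → ¬audit_ledger), contraposes to O(audit_ledger → ¬escrow_inventory); with O(audit_ledger) we get O(¬escrow_inventory).
With premise 5, O(¬escrow_inventory → log_claim), the K-axiom yields O(log_claim).
Applying K to premise 3 (O(log_claim → ¬validate_checklist)) and O(log_claim) yields O(¬validate_checklist).
Premise 8, O(¬serve_notice → validate_checklist), contraposes to O(¬validate_checklist → serve_notice); with O(¬validate_checklist) we get O(serve_notice).
Premise 9, O(¬seal_certificate → ¬serve_notice), contraposes to O(serve_notice → seal_certificate); with O(serve_notice) we get O(seal_certificate).
Premises 4, 6 do not contribute to this derivation.
Thus O(seal_certificate), which is F(¬seal_certificate): ¬seal_certificate is forbidden.

Forbidden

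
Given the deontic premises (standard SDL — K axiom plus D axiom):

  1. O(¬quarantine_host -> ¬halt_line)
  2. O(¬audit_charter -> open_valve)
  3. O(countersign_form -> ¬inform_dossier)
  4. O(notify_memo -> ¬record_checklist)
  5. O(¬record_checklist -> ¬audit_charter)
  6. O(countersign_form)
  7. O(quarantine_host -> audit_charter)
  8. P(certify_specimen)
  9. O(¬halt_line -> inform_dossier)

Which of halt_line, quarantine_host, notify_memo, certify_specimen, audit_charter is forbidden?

Premise 6 gives O(countersign_form).
From O(countersign_form) and premise 3, O(countersign_form -> ¬inform_dossier), we obtain O(¬inform_dossier).
Premise 9, O(¬halt_line -> inform_dossier), contraposes to O(¬inform_dossier -> halt_line); with O(¬inform_dossier) we get O(halt_line).
Premise 1, O(¬quarantine_host -> ¬halt_line), contraposes to O(halt_line -> quarantine_host); with O(halt_line) we get O(quarantine_host).
Premise 7 is O(quarantine_host -> audit_charter); since O(quarantine_host), deontic closure gives O(audit_charter).
Premise 5, O(¬record_checklist -> ¬audit_charter), contraposes to O(audit_charter -> record_checklist); with O(audit_charter) we get O(record_checklist).
Premise 4, O(notify_memo -> ¬record_checklist), contraposes to O(record_checklist -> ¬notify_memo); with O(record_checklist) we get O(¬notify_memo).
So O(¬notify_memo) holds, i.e. notify_memo is forbidden. None of the other listed options is forbidden under the premises.

notify_memo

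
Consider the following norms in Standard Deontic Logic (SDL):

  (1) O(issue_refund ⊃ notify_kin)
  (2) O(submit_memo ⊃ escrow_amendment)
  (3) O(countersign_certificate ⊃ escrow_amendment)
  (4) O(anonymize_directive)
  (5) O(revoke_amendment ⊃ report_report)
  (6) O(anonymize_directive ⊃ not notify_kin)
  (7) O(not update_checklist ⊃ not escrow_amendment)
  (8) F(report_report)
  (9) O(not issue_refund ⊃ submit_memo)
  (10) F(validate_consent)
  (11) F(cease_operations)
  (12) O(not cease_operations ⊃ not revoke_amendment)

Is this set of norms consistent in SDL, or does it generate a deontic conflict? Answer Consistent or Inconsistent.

Consistent

Premise 5 is O(revoke_amendment ⊃ report_report), but O(revoke_amendment) is not derivable from the premises, so it does not yield O(report_report).
So O(report_report) is not derivable, and the apparent clash with O(not report_report) does not arise.
A world satisfying every obligation exists (e.g. anonymize_directive=true, cease_operations=false, countersign_certificate=false, escrow_amendment=true, issue_refund=false, notify_kin=false, report_report=false, revoke_amendment=false, submit_memo=true, update_checklist=true, validate_consent=false); no atom is both obligatory and forbidden, so the set is consistent.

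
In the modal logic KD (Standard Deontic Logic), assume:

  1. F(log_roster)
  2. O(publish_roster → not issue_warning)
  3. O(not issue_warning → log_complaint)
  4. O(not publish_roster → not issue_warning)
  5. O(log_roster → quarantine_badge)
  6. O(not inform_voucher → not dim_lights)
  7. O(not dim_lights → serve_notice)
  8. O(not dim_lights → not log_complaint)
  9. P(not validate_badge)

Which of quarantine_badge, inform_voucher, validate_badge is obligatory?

inform_voucher

Premises 4 and 2 cover both cases: O(not publish_roster → not issue_warning) and O(publish_roster → not issue_warning). Since not publish_roster ∨ publish_roster is a tautology, O(not issue_warning) follows.
Applying K to premise 3 (O(not issue_warning → log_complaint)) and O(not issue_warning) yields O(log_complaint).
Premise 8, O(not dim_lights → not log_complaint), contraposes to O(log_complaint → dim_lights); with O(log_complaint) we get O(dim_lights).
Premise 6, O(not inform_voucher → not dim_lights), contraposes to O(dim_lights → inform_voucher); with O(dim_lights) we get O(inform_voucher).
So O(inform_voucher) holds — inform_voucher is obligatory. None of the other listed options is made obligatory by any chain of premises.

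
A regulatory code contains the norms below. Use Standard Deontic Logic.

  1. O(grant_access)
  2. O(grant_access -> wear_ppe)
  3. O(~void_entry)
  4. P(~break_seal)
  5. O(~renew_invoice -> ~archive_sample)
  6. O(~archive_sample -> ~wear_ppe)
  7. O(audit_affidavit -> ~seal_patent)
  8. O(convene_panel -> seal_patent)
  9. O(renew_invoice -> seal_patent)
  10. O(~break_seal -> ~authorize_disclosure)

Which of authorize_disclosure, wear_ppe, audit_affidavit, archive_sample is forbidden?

audit_affidavit

From premise 1 we have O(grant_access).
With premise 2, O(grant_access -> wear_ppe), the K-axiom yields O(wear_ppe).
Premise 6 is O(~archive_sample -> ~wear_ppe); contrapositively O(wear_ppe -> archive_sample). Since O(wear_ppe) holds, K gives O(archive_sample).
Premise 5, O(~renew_invoice -> ~archive_sample), contraposes to O(archive_sample -> renew_invoice); with O(archive_sample) we get O(renew_invoice).
With premise 9, O(renew_invoice -> seal_patent), the K-axiom yields O(seal_patent).
Premise 7, O(audit_affidavit -> ~seal_patent), contraposes to O(seal_patent -> ~audit_affidavit); with O(seal_patent) we get O(~audit_affidavit).
So O(~audit_affidavit) holds, i.e. audit_affidavit is forbidden. None of the other listed options is forbidden under the premises.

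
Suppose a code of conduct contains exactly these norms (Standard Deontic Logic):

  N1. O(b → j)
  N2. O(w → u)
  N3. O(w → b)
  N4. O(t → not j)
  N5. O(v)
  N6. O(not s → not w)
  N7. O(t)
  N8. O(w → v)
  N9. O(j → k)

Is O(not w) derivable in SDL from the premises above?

From premise 7 we have O(t).
From O(t) and premise 4, O(t → not j), we obtain O(not j).
The contrapositive of premise 1 (O(b → j)) is O(not j → not b), and O(not j) is already established, so O(not b).
Premise 3 is O(w → b); contrapositively O(not b → not w). Since O(not b) holds, K gives O(not w).
Premises 2, 5, 6, 8, 9 do not contribute to this derivation.
So O(not w) follows.

Yes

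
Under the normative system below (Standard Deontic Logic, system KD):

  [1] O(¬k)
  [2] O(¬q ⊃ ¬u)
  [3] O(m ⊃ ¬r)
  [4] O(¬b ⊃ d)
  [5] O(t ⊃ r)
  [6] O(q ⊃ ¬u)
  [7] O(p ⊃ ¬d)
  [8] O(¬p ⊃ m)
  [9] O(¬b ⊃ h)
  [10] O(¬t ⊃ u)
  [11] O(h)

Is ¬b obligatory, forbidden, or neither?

Forbidden

Premises 6 and 2 cover both cases: O(q ⊃ ¬u) and O(¬q ⊃ ¬u). Since q ∨ ¬q is a tautology, O(¬u) follows.
Premise 10, O(¬t ⊃ u), contraposes to O(¬u ⊃ t); with O(¬u) we get O(t).
With premise 5, O(t ⊃ r), the K-axiom yields O(r).
Premise 3, O(m ⊃ ¬r), contraposes to O(r ⊃ ¬m); with O(r) we get O(¬m).
Premise 8 is O(¬p ⊃ m); contrapositively O(¬m ⊃ p). Since O(¬m) holds, K gives O(p).
Premise 7 is O(p ⊃ ¬d); since O(p), deontic closure gives O(¬d).
Premise 4, O(¬b ⊃ d), contraposes to O(¬d ⊃ b); with O(¬d) we get O(b).
Premises 1, 9, 11 do not contribute to this derivation.
Thus O(b), which is F(¬b): ¬b is forbidden.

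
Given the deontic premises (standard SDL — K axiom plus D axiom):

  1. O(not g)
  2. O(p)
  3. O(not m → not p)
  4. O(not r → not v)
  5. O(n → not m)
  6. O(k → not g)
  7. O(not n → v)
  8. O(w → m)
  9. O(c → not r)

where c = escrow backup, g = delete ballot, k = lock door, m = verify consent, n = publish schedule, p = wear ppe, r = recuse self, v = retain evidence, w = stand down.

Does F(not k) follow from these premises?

No

Premise 6 is O(k → not g); even if O(not g) held, inferring O(k) would be affirming the consequent — invalid.
No other premise forces O(k). An ideal world satisfying every premise can still have not k true, so F(not k) is not derivable.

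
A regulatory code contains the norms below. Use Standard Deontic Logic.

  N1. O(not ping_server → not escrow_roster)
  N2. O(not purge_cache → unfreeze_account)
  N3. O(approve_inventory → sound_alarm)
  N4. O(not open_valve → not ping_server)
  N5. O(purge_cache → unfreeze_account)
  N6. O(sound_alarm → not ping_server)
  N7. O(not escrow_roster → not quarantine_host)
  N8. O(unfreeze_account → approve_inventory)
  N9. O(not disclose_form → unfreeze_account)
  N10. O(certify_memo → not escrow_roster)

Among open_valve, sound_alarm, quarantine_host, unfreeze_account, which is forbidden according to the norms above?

quarantine_host

Premises 5 and 2 are O(purge_cache → unfreeze_account) and O(not purge_cache → unfreeze_account); every ideal world satisfies purge_cache or not purge_cache, so in either case unfreeze_account holds — hence O(unfreeze_account).
Premise 8 is O(unfreeze_account → approve_inventory); since O(unfreeze_account), deontic closure gives O(approve_inventory).
Premise 3 is O(approve_inventory → sound_alarm); since O(approve_inventory), deontic closure gives O(sound_alarm).
Applying K to premise 6 (O(sound_alarm → not ping_server)) and O(sound_alarm) yields O(not ping_server).
From O(not ping_server) and premise 1, O(not ping_server → not escrow_roster), we obtain O(not escrow_roster).
With premise 7, O(not escrow_roster → not quarantine_host), the K-axiom yields O(not quarantine_host).
So O(not quarantine_host) holds, i.e. quarantine_host is forbidden. None of the other listed options is forbidden under the premises.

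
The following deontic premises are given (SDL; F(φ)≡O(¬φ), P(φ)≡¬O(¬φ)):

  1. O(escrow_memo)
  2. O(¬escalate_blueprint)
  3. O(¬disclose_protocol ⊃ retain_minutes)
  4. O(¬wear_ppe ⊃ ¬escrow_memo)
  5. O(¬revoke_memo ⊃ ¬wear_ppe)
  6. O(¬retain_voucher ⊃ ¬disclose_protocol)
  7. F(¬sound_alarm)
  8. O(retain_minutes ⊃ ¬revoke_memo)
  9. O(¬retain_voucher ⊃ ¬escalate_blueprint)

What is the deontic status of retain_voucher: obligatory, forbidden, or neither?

Premise 1 gives O(escrow_memo).
Premise 4, O(¬wear_ppe ⊃ ¬escrow_memo), contraposes to O(escrow_memo ⊃ wear_ppe); with O(escrow_memo) we get O(wear_ppe).
Premise 5 is O(¬revoke_memo ⊃ ¬wear_ppe); contrapositively O(wear_ppe ⊃ revoke_memo). Since O(wear_ppe) holds, K gives O(revoke_memo).
Premise 8 is O(retain_minutes ⊃ ¬revoke_memo); contrapositively O(revoke_memo ⊃ ¬retain_minutes). Since O(revoke_memo) holds, K gives O(¬retain_minutes).
Premise 3, O(¬disclose_protocol ⊃ retain_minutes), contraposes to O(¬retain_minutes ⊃ disclose_protocol); with O(¬retain_minutes) we get O(disclose_protocol).
Premise 6, O(¬retain_voucher ⊃ ¬disclose_protocol), contraposes to O(disclose_protocol ⊃ retain_voucher); with O(disclose_protocol) we get O(retain_voucher).
Premises 2, 7, 9 do not contribute to this derivation.
Hence retain_voucher is obligatory.

Obligatory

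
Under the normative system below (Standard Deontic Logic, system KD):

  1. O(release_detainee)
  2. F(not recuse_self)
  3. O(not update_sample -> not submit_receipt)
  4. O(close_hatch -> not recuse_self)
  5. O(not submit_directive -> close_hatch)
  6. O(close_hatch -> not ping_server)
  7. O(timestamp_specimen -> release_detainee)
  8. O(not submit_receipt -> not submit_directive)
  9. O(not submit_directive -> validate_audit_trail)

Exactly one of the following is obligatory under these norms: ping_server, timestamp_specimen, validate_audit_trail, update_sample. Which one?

Premise 2, F(not recuse_self), is equivalent to O(recuse_self).
Premise 4, O(close_hatch -> not recuse_self), contraposes to O(recuse_self -> not close_hatch); with O(recuse_self) we get O(not close_hatch).
Premise 5, O(not submit_directive -> close_hatch), contraposes to O(not close_hatch -> submit_directive); with O(not close_hatch) we get O(submit_directive).
Premise 8 is O(not submit_receipt -> not submit_directive); contrapositively O(submit_directive -> submit_receipt). Since O(submit_directive) holds, K gives O(submit_receipt).
Premise 3 is O(not update_sample -> not submit_receipt); contrapositively O(submit_receipt -> update_sample). Since O(submit_receipt) holds, K gives O(update_sample).
So O(update_sample) holds — update_sample is obligatory. None of the other listed options is made obligatory by any chain of premises.

update_sample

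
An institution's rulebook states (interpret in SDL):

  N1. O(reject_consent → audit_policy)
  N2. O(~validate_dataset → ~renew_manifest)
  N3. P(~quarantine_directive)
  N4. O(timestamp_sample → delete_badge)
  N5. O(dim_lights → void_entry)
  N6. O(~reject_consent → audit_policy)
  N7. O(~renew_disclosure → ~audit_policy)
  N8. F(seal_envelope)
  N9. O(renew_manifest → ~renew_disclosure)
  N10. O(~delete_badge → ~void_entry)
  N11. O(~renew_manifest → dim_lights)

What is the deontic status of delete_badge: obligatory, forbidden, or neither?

Obligatory

By case analysis on ~reject_consent: premise 6 gives O(~reject_consent → audit_policy) and premise 1 gives O(reject_consent → audit_policy), so O(audit_policy) either way.
Premise 7 is O(~renew_disclosure → ~audit_policy); contrapositively O(audit_policy → renew_disclosure). Since O(audit_policy) holds, K gives O(renew_disclosure).
Premise 9 is O(renew_manifest → ~renew_disclosure); contrapositively O(renew_disclosure → ~renew_manifest). Since O(renew_disclosure) holds, K gives O(~renew_manifest).
Premise 11 is O(~renew_manifest → dim_lights); since O(~renew_manifest), deontic closure gives O(dim_lights).
From O(dim_lights) and premise 5, O(dim_lights → void_entry), we obtain O(void_entry).
Premise 10 is O(~delete_badge → ~void_entry); contrapositively O(void_entry → delete_badge). Since O(void_entry) holds, K gives O(delete_badge).
Premises 2, 3, 4, 8 do not contribute to this derivation.
Hence delete_badge is obligatory.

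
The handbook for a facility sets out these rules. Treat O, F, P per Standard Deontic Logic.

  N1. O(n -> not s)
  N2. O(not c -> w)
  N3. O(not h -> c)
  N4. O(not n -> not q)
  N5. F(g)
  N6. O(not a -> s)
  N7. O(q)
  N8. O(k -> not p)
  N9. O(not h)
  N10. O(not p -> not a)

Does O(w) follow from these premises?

No

Premise 2 is O(not c -> w), but O(not c) is not derivable from the premises, so it does not yield O(w).
No other premise forces O(w). An ideal world satisfying every premise can still have w false, so O(w) is not derivable.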